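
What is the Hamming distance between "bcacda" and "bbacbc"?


Comparing "bcacda" and "bbacbc" position by position:
  Position 0: 'b' vs 'b' => same
  Position 1: 'c' vs 'b' => differ
  Position 2: 'a' vs 'a' => same
  Position 3: 'c' vs 'c' => same
  Position 4: 'd' vs 'b' => differ
  Position 5: 'a' vs 'c' => differ
Total differences (Hamming distance): 3

3


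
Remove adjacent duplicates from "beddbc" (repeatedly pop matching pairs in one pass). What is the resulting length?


Input: beddbc
Stack-based adjacent duplicate removal:
  Read 'b': push. Stack: b
  Read 'e': push. Stack: be
  Read 'd': push. Stack: bed
  Read 'd': matches stack top 'd' => pop. Stack: be
  Read 'b': push. Stack: beb
  Read 'c': push. Stack: bebc
Final stack: "bebc" (length 4)

4


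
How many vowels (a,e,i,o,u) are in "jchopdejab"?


Input: jchopdejab
Checking each character:
  'j' at position 0: consonant
  'c' at position 1: consonant
  'h' at position 2: consonant
  'o' at position 3: vowel (running total: 1)
  'p' at position 4: consonant
  'd' at position 5: consonant
  'e' at position 6: vowel (running total: 2)
  'j' at position 7: consonant
  'a' at position 8: vowel (running total: 3)
  'b' at position 9: consonant
Total vowels: 3

3


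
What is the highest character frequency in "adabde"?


Input: adabde
Character counts:
  'a': 2
  'b': 1
  'd': 2
  'e': 1
Maximum frequency: 2

2


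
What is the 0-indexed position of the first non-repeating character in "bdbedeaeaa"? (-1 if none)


Input: bdbedeaeaa
Character frequencies:
  'a': 3
  'b': 2
  'd': 2
  'e': 3
Scanning left to right for freq == 1:
  Position 0 ('b'): freq=2, skip
  Position 1 ('d'): freq=2, skip
  Position 2 ('b'): freq=2, skip
  Position 3 ('e'): freq=3, skip
  Position 4 ('d'): freq=2, skip
  Position 5 ('e'): freq=3, skip
  Position 6 ('a'): freq=3, skip
  Position 7 ('e'): freq=3, skip
  Position 8 ('a'): freq=3, skip
  Position 9 ('a'): freq=3, skip
  No unique character found => answer = -1

-1


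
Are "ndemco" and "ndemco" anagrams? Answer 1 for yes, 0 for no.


Strings: "ndemco", "ndemco"
Sorted first:  cdemno
Sorted second: cdemno
Sorted forms match => anagrams

1


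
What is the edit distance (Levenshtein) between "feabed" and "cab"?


Computing edit distance: "feabed" -> "cab"
DP table:
           c    a    b
      0    1    2    3
  f   1    1    2    3
  e   2    2    2    3
  a   3    3    2    3
  b   4    4    3    2
  e   5    5    4    3
  d   6    6    5    4
Edit distance = dp[6][3] = 4

4


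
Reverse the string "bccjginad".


Input: bccjginad
Reading characters right to left:
  Position 8: 'd'
  Position 7: 'a'
  Position 6: 'n'
  Position 5: 'i'
  Position 4: 'g'
  Position 3: 'j'
  Position 2: 'c'
  Position 1: 'c'
  Position 0: 'b'
Reversed: danigjccb

danigjccb


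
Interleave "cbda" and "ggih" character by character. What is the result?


Interleaving "cbda" and "ggih":
  Position 0: 'c' from first, 'g' from second => "cg"
  Position 1: 'b' from first, 'g' from second => "bg"
  Position 2: 'd' from first, 'i' from second => "di"
  Position 3: 'a' from first, 'h' from second => "ah"
Result: cgbgdiah

cgbgdiah


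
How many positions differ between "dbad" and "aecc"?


Comparing "dbad" and "aecc" position by position:
  Position 0: 'd' vs 'a' => DIFFER
  Position 1: 'b' vs 'e' => DIFFER
  Position 2: 'a' vs 'c' => DIFFER
  Position 3: 'd' vs 'c' => DIFFER
Positions that differ: 4

4


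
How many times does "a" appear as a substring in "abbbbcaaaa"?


Searching for "a" in "abbbbcaaaa"
Scanning each position:
  Position 0: "a" => MATCH
  Position 1: "b" => no
  Position 2: "b" => no
  Position 3: "b" => no
  Position 4: "b" => no
  Position 5: "c" => no
  Position 6: "a" => MATCH
  Position 7: "a" => MATCH
  Position 8: "a" => MATCH
  Position 9: "a" => MATCH
Total occurrences: 5

5


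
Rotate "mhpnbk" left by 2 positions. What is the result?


Input: "mhpnbk", rotate left by 2
First 2 characters: "mh"
Remaining characters: "pnbk"
Concatenate remaining + first: "pnbk" + "mh" = "pnbkmh"

pnbkmh


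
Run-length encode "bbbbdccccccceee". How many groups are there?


Input: bbbbdccccccceee
Scanning for consecutive runs:
  Group 1: 'b' x 4 (positions 0-3)
  Group 2: 'd' x 1 (positions 4-4)
  Group 3: 'c' x 7 (positions 5-11)
  Group 4: 'e' x 3 (positions 12-14)
Total groups: 4

4


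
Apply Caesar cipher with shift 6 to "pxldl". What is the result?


Caesar cipher: shift "pxldl" by 6
  'p' (pos 15) + 6 = pos 21 = 'v'
  'x' (pos 23) + 6 = pos 3 = 'd'
  'l' (pos 11) + 6 = pos 17 = 'r'
  'd' (pos 3) + 6 = pos 9 = 'j'
  'l' (pos 11) + 6 = pos 17 = 'r'
Result: vdrjr

vdrjr


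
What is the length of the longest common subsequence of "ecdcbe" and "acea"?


LCS of "ecdcbe" and "acea"
DP table:
           a    c    e    a
      0    0    0    0    0
  e   0    0    0    1    1
  c   0    0    1    1    1
  d   0    0    1    1    1
  c   0    0    1    1    1
  b   0    0    1    1    1
  e   0    0    1    2    2
LCS length = dp[6][4] = 2

2


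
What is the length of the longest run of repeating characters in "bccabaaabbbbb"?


Input: "bccabaaabbbbb"
Scanning for longest run:
  Position 1 ('c'): new char, reset run to 1
  Position 2 ('c'): continues run of 'c', length=2
  Position 3 ('a'): new char, reset run to 1
  Position 4 ('b'): new char, reset run to 1
  Position 5 ('a'): new char, reset run to 1
  Position 6 ('a'): continues run of 'a', length=2
  Position 7 ('a'): continues run of 'a', length=3
  Position 8 ('b'): new char, reset run to 1
  Position 9 ('b'): continues run of 'b', length=2
  Position 10 ('b'): continues run of 'b', length=3
  Position 11 ('b'): continues run of 'b', length=4
  Position 12 ('b'): continues run of 'b', length=5
Longest run: 'b' with length 5

5


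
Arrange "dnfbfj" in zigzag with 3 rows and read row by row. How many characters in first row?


Zigzag "dnfbfj" into 3 rows:
Placing characters:
  'd' => row 0
  'n' => row 1
  'f' => row 2
  'b' => row 1
  'f' => row 0
  'j' => row 1
Rows:
  Row 0: "df"
  Row 1: "nbj"
  Row 2: "f"
First row length: 2

2


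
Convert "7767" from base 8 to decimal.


Input: "7767" in base 8
Positional expansion:
  Digit '7' (value 7) x 8^3 = 3584
  Digit '7' (value 7) x 8^2 = 448
  Digit '6' (value 6) x 8^1 = 48
  Digit '7' (value 7) x 8^0 = 7
Sum = 4087

4087


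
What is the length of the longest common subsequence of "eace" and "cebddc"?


LCS of "eace" and "cebddc"
DP table:
           c    e    b    d    d    c
      0    0    0    0    0    0    0
  e   0    0    1    1    1    1    1
  a   0    0    1    1    1    1    1
  c   0    1    1    1    1    1    2
  e   0    1    2    2    2    2    2
LCS length = dp[4][6] = 2

2


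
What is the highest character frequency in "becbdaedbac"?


Input: becbdaedbac
Character counts:
  'a': 2
  'b': 3
  'c': 2
  'd': 2
  'e': 2
Maximum frequency: 3

3


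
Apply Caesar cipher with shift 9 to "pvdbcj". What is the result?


Caesar cipher: shift "pvdbcj" by 9
  'p' (pos 15) + 9 = pos 24 = 'y'
  'v' (pos 21) + 9 = pos 4 = 'e'
  'd' (pos 3) + 9 = pos 12 = 'm'
  'b' (pos 1) + 9 = pos 10 = 'k'
  'c' (pos 2) + 9 = pos 11 = 'l'
  'j' (pos 9) + 9 = pos 18 = 's'
Result: yemkls

yemkls


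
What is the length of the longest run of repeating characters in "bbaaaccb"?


Input: "bbaaaccb"
Scanning for longest run:
  Position 1 ('b'): continues run of 'b', length=2
  Position 2 ('a'): new char, reset run to 1
  Position 3 ('a'): continues run of 'a', length=2
  Position 4 ('a'): continues run of 'a', length=3
  Position 5 ('c'): new char, reset run to 1
  Position 6 ('c'): continues run of 'c', length=2
  Position 7 ('b'): new char, reset run to 1
Longest run: 'a' with length 3

3


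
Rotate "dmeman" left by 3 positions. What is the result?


Input: "dmeman", rotate left by 3
First 3 characters: "dme"
Remaining characters: "man"
Concatenate remaining + first: "man" + "dme" = "mandme"

mandme


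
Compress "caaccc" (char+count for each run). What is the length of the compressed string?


Input: caaccc
Runs:
  'c' x 1 => "c1"
  'a' x 2 => "a2"
  'c' x 3 => "c3"
Compressed: "c1a2c3"
Compressed length: 6

6


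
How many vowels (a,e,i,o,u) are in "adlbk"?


Input: adlbk
Checking each character:
  'a' at position 0: vowel (running total: 1)
  'd' at position 1: consonant
  'l' at position 2: consonant
  'b' at position 3: consonant
  'k' at position 4: consonant
Total vowels: 1

1


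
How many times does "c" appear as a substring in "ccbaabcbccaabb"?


Searching for "c" in "ccbaabcbccaabb"
Scanning each position:
  Position 0: "c" => MATCH
  Position 1: "c" => MATCH
  Position 2: "b" => no
  Position 3: "a" => no
  Position 4: "a" => no
  Position 5: "b" => no
  Position 6: "c" => MATCH
  Position 7: "b" => no
  Position 8: "c" => MATCH
  Position 9: "c" => MATCH
  Position 10: "a" => no
  Position 11: "a" => no
  Position 12: "b" => no
  Position 13: "b" => no
Total occurrences: 5

5


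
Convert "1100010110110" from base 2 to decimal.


Input: "1100010110110" in base 2
Positional expansion:
  Digit '1' (value 1) x 2^12 = 4096
  Digit '1' (value 1) x 2^11 = 2048
  Digit '0' (value 0) x 2^10 = 0
  Digit '0' (value 0) x 2^9 = 0
  Digit '0' (value 0) x 2^8 = 0
  Digit '1' (value 1) x 2^7 = 128
  Digit '0' (value 0) x 2^6 = 0
  Digit '1' (value 1) x 2^5 = 32
  Digit '1' (value 1) x 2^4 = 16
  Digit '0' (value 0) x 2^3 = 0
  Digit '1' (value 1) x 2^2 = 4
  Digit '1' (value 1) x 2^1 = 2
  Digit '0' (value 0) x 2^0 = 0
Sum = 6326

6326


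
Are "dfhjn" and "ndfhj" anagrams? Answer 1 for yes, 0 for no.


Strings: "dfhjn", "ndfhj"
Sorted first:  dfhjn
Sorted second: dfhjn
Sorted forms match => anagrams

1


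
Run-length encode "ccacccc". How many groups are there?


Input: ccacccc
Scanning for consecutive runs:
  Group 1: 'c' x 2 (positions 0-1)
  Group 2: 'a' x 1 (positions 2-2)
  Group 3: 'c' x 4 (positions 3-6)
Total groups: 3

3


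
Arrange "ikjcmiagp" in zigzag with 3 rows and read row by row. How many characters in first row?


Zigzag "ikjcmiagp" into 3 rows:
Placing characters:
  'i' => row 0
  'k' => row 1
  'j' => row 2
  'c' => row 1
  'm' => row 0
  'i' => row 1
  'a' => row 2
  'g' => row 1
  'p' => row 0
Rows:
  Row 0: "imp"
  Row 1: "kcig"
  Row 2: "ja"
First row length: 3

3


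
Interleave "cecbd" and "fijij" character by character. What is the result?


Interleaving "cecbd" and "fijij":
  Position 0: 'c' from first, 'f' from second => "cf"
  Position 1: 'e' from first, 'i' from second => "ei"
  Position 2: 'c' from first, 'j' from second => "cj"
  Position 3: 'b' from first, 'i' from second => "bi"
  Position 4: 'd' from first, 'j' from second => "dj"
Result: cfeicjbidj

cfeicjbidj


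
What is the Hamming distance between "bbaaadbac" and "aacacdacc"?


Comparing "bbaaadbac" and "aacacdacc" position by position:
  Position 0: 'b' vs 'a' => differ
  Position 1: 'b' vs 'a' => differ
  Position 2: 'a' vs 'c' => differ
  Position 3: 'a' vs 'a' => same
  Position 4: 'a' vs 'c' => differ
  Position 5: 'd' vs 'd' => same
  Position 6: 'b' vs 'a' => differ
  Position 7: 'a' vs 'c' => differ
  Position 8: 'c' vs 'c' => same
Total differences (Hamming distance): 6

6


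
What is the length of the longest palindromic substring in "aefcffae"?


Input: "aefcffae"
Checking substrings for palindromes:
  [2:5] "fcf" (len 3) => palindrome
  [4:6] "ff" (len 2) => palindrome
Longest palindromic substring: "fcf" with length 3

3


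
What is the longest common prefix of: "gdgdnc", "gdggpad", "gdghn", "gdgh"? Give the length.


Words: gdgdnc, gdggpad, gdghn, gdgh
  Position 0: all 'g' => match
  Position 1: all 'd' => match
  Position 2: all 'g' => match
  Position 3: ('d', 'g', 'h', 'h') => mismatch, stop
LCP = "gdg" (length 3)

3


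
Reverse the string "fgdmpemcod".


Input: fgdmpemcod
Reading characters right to left:
  Position 9: 'd'
  Position 8: 'o'
  Position 7: 'c'
  Position 6: 'm'
  Position 5: 'e'
  Position 4: 'p'
  Position 3: 'm'
  Position 2: 'd'
  Position 1: 'g'
  Position 0: 'f'
Reversed: docmepmdgf

docmepmdgf


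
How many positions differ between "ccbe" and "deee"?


Comparing "ccbe" and "deee" position by position:
  Position 0: 'c' vs 'd' => DIFFER
  Position 1: 'c' vs 'e' => DIFFER
  Position 2: 'b' vs 'e' => DIFFER
  Position 3: 'e' vs 'e' => same
Positions that differ: 3

3


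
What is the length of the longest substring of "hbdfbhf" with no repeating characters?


Input: "hbdfbhf"
Sliding window (track last position of each char):
  Position 0 ('h'): window [0,0] length 1 -- new best
  Position 1 ('b'): window [0,1] length 2 -- new best
  Position 2 ('d'): window [0,2] length 3 -- new best
  Position 3 ('f'): window [0,3] length 4 -- new best
  Position 4 ('b'): repeat (last at 1), move window start to 2
  Position 4 ('b'): window [2,4] length 3
  Position 5 ('h'): window [2,5] length 4
  Position 6 ('f'): repeat (last at 3), move window start to 4
  Position 6 ('f'): window [4,6] length 3
Longest substring with no repeats: "hbdf" with length 4

4


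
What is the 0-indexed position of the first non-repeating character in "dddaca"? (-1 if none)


Input: dddaca
Character frequencies:
  'a': 2
  'c': 1
  'd': 3
Scanning left to right for freq == 1:
  Position 0 ('d'): freq=3, skip
  Position 1 ('d'): freq=3, skip
  Position 2 ('d'): freq=3, skip
  Position 3 ('a'): freq=2, skip
  Position 4 ('c'): unique! => answer = 4

4


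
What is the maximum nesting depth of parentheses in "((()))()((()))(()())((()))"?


Input: "((()))()((()))(()())((()))"
Tracking depth:
  Position 0 '(': depth becomes 1
  Position 1 '(': depth becomes 2
  Position 2 '(': depth becomes 3
  Position 3 ')': depth becomes 2
  Position 4 ')': depth becomes 1
  Position 5 ')': depth becomes 0
  Position 6 '(': depth becomes 1
  Position 7 ')': depth becomes 0
  Position 8 '(': depth becomes 1
  Position 9 '(': depth becomes 2
  Position 10 '(': depth becomes 3
  Position 11 ')': depth becomes 2
  Position 12 ')': depth becomes 1
  Position 13 ')': depth becomes 0
  Position 14 '(': depth becomes 1
  Position 15 '(': depth becomes 2
  Position 16 ')': depth becomes 1
  Position 17 '(': depth becomes 2
  Position 18 ')': depth becomes 1
  Position 19 ')': depth becomes 0
  Position 20 '(': depth becomes 1
  Position 21 '(': depth becomes 2
  Position 22 '(': depth becomes 3
  Position 23 ')': depth becomes 2
  Position 24 ')': depth becomes 1
  Position 25 ')': depth becomes 0
Maximum depth reached: 3

3


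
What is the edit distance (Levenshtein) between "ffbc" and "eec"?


Computing edit distance: "ffbc" -> "eec"
DP table:
           e    e    c
      0    1    2    3
  f   1    1    2    3
  f   2    2    2    3
  b   3    3    3    3
  c   4    4    4    3
Edit distance = dp[4][3] = 3

3


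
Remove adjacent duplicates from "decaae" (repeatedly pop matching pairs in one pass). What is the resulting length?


Input: decaae
Stack-based adjacent duplicate removal:
  Read 'd': push. Stack: d
  Read 'e': push. Stack: de
  Read 'c': push. Stack: dec
  Read 'a': push. Stack: deca
  Read 'a': matches stack top 'a' => pop. Stack: dec
  Read 'e': push. Stack: dece
Final stack: "dece" (length 4)

4


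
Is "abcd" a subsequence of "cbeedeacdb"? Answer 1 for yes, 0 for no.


Check if "abcd" is a subsequence of "cbeedeacdb"
Greedy scan:
  Position 0 ('c'): no match needed
  Position 1 ('b'): no match needed
  Position 2 ('e'): no match needed
  Position 3 ('e'): no match needed
  Position 4 ('d'): no match needed
  Position 5 ('e'): no match needed
  Position 6 ('a'): matches sub[0] = 'a'
  Position 7 ('c'): no match needed
  Position 8 ('d'): no match needed
  Position 9 ('b'): matches sub[1] = 'b'
Only matched 2/4 characters => not a subsequence

0


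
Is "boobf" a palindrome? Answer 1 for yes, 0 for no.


Input: boobf
Reversed: fboob
  Compare pos 0 ('b') with pos 4 ('f'): MISMATCH
  Compare pos 1 ('o') with pos 3 ('b'): MISMATCH
Result: not a palindrome

0


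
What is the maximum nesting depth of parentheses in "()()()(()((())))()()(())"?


Input: "()()()(()((())))()()(())"
Tracking depth:
  Position 0 '(': depth becomes 1
  Position 1 ')': depth becomes 0
  Position 2 '(': depth becomes 1
  Position 3 ')': depth becomes 0
  Position 4 '(': depth becomes 1
  Position 5 ')': depth becomes 0
  Position 6 '(': depth becomes 1
  Position 7 '(': depth becomes 2
  Position 8 ')': depth becomes 1
  Position 9 '(': depth becomes 2
  Position 10 '(': depth becomes 3
  Position 11 '(': depth becomes 4
  Position 12 ')': depth becomes 3
  Position 13 ')': depth becomes 2
  Position 14 ')': depth becomes 1
  Position 15 ')': depth becomes 0
  Position 16 '(': depth becomes 1
  Position 17 ')': depth becomes 0
  Position 18 '(': depth becomes 1
  Position 19 ')': depth becomes 0
  Position 20 '(': depth becomes 1
  Position 21 '(': depth becomes 2
  Position 22 ')': depth becomes 1
  Position 23 ')': depth becomes 0
Maximum depth reached: 4

4


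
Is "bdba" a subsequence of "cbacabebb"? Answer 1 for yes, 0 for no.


Check if "bdba" is a subsequence of "cbacabebb"
Greedy scan:
  Position 0 ('c'): no match needed
  Position 1 ('b'): matches sub[0] = 'b'
  Position 2 ('a'): no match needed
  Position 3 ('c'): no match needed
  Position 4 ('a'): no match needed
  Position 5 ('b'): no match needed
  Position 6 ('e'): no match needed
  Position 7 ('b'): no match needed
  Position 8 ('b'): no match needed
Only matched 1/4 characters => not a subsequence

0


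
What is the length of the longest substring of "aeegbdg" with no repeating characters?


Input: "aeegbdg"
Sliding window (track last position of each char):
  Position 0 ('a'): window [0,0] length 1 -- new best
  Position 1 ('e'): window [0,1] length 2 -- new best
  Position 2 ('e'): repeat (last at 1), move window start to 2
  Position 2 ('e'): window [2,2] length 1
  Position 3 ('g'): window [2,3] length 2
  Position 4 ('b'): window [2,4] length 3 -- new best
  Position 5 ('d'): window [2,5] length 4 -- new best
  Position 6 ('g'): repeat (last at 3), move window start to 4
  Position 6 ('g'): window [4,6] length 3
Longest substring with no repeats: "egbd" with length 4

4


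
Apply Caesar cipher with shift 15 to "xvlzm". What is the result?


Caesar cipher: shift "xvlzm" by 15
  'x' (pos 23) + 15 = pos 12 = 'm'
  'v' (pos 21) + 15 = pos 10 = 'k'
  'l' (pos 11) + 15 = pos 0 = 'a'
  'z' (pos 25) + 15 = pos 14 = 'o'
  'm' (pos 12) + 15 = pos 1 = 'b'
Result: mkaob

mkaob


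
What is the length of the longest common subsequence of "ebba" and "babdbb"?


LCS of "ebba" and "babdbb"
DP table:
           b    a    b    d    b    b
      0    0    0    0    0    0    0
  e   0    0    0    0    0    0    0
  b   0    1    1    1    1    1    1
  b   0    1    1    2    2    2    2
  a   0    1    2    2    2    2    2
LCS length = dp[4][6] = 2

2


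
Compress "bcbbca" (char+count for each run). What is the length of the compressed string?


Input: bcbbca
Runs:
  'b' x 1 => "b1"
  'c' x 1 => "c1"
  'b' x 2 => "b2"
  'c' x 1 => "c1"
  'a' x 1 => "a1"
Compressed: "b1c1b2c1a1"
Compressed length: 10

10


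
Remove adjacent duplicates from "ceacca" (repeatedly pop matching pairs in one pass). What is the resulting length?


Input: ceacca
Stack-based adjacent duplicate removal:
  Read 'c': push. Stack: c
  Read 'e': push. Stack: ce
  Read 'a': push. Stack: cea
  Read 'c': push. Stack: ceac
  Read 'c': matches stack top 'c' => pop. Stack: cea
  Read 'a': matches stack top 'a' => pop. Stack: ce
Final stack: "ce" (length 2)

2


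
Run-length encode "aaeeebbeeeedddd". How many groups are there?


Input: aaeeebbeeeedddd
Scanning for consecutive runs:
  Group 1: 'a' x 2 (positions 0-1)
  Group 2: 'e' x 3 (positions 2-4)
  Group 3: 'b' x 2 (positions 5-6)
  Group 4: 'e' x 4 (positions 7-10)
  Group 5: 'd' x 4 (positions 11-14)
Total groups: 5

5


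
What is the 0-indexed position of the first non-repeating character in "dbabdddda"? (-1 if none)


Input: dbabdddda
Character frequencies:
  'a': 2
  'b': 2
  'd': 5
Scanning left to right for freq == 1:
  Position 0 ('d'): freq=5, skip
  Position 1 ('b'): freq=2, skip
  Position 2 ('a'): freq=2, skip
  Position 3 ('b'): freq=2, skip
  Position 4 ('d'): freq=5, skip
  Position 5 ('d'): freq=5, skip
  Position 6 ('d'): freq=5, skip
  Position 7 ('d'): freq=5, skip
  Position 8 ('a'): freq=2, skip
  No unique character found => answer = -1

-1


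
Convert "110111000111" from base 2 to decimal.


Input: "110111000111" in base 2
Positional expansion:
  Digit '1' (value 1) x 2^11 = 2048
  Digit '1' (value 1) x 2^10 = 1024
  Digit '0' (value 0) x 2^9 = 0
  Digit '1' (value 1) x 2^8 = 256
  Digit '1' (value 1) x 2^7 = 128
  Digit '1' (value 1) x 2^6 = 64
  Digit '0' (value 0) x 2^5 = 0
  Digit '0' (value 0) x 2^4 = 0
  Digit '0' (value 0) x 2^3 = 0
  Digit '1' (value 1) x 2^2 = 4
  Digit '1' (value 1) x 2^1 = 2
  Digit '1' (value 1) x 2^0 = 1
Sum = 3527

3527


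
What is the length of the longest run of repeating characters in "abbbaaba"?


Input: "abbbaaba"
Scanning for longest run:
  Position 1 ('b'): new char, reset run to 1
  Position 2 ('b'): continues run of 'b', length=2
  Position 3 ('b'): continues run of 'b', length=3
  Position 4 ('a'): new char, reset run to 1
  Position 5 ('a'): continues run of 'a', length=2
  Position 6 ('b'): new char, reset run to 1
  Position 7 ('a'): new char, reset run to 1
Longest run: 'b' with length 3

3


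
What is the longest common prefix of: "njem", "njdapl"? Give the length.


Words: njem, njdapl
  Position 0: all 'n' => match
  Position 1: all 'j' => match
  Position 2: ('e', 'd') => mismatch, stop
LCP = "nj" (length 2)

2


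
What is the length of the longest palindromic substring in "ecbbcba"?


Input: "ecbbcba"
Checking substrings for palindromes:
  [1:5] "cbbc" (len 4) => palindrome
  [3:6] "bcb" (len 3) => palindrome
  [2:4] "bb" (len 2) => palindrome
Longest palindromic substring: "cbbc" with length 4

4


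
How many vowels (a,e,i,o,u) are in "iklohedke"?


Input: iklohedke
Checking each character:
  'i' at position 0: vowel (running total: 1)
  'k' at position 1: consonant
  'l' at position 2: consonant
  'o' at position 3: vowel (running total: 2)
  'h' at position 4: consonant
  'e' at position 5: vowel (running total: 3)
  'd' at position 6: consonant
  'k' at position 7: consonant
  'e' at position 8: vowel (running total: 4)
Total vowels: 4

4


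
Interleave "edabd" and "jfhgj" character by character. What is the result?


Interleaving "edabd" and "jfhgj":
  Position 0: 'e' from first, 'j' from second => "ej"
  Position 1: 'd' from first, 'f' from second => "df"
  Position 2: 'a' from first, 'h' from second => "ah"
  Position 3: 'b' from first, 'g' from second => "bg"
  Position 4: 'd' from first, 'j' from second => "dj"
Result: ejdfahbgdj

ejdfahbgdj


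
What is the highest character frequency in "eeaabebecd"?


Input: eeaabebecd
Character counts:
  'a': 2
  'b': 2
  'c': 1
  'd': 1
  'e': 4
Maximum frequency: 4

4


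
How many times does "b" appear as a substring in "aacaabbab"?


Searching for "b" in "aacaabbab"
Scanning each position:
  Position 0: "a" => no
  Position 1: "a" => no
  Position 2: "c" => no
  Position 3: "a" => no
  Position 4: "a" => no
  Position 5: "b" => MATCH
  Position 6: "b" => MATCH
  Position 7: "a" => no
  Position 8: "b" => MATCH
Total occurrences: 3

3


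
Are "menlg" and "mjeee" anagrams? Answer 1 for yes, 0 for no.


Strings: "menlg", "mjeee"
Sorted first:  eglmn
Sorted second: eeejm
Differ at position 1: 'g' vs 'e' => not anagrams

0


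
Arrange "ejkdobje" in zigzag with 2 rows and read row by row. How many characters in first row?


Zigzag "ejkdobje" into 2 rows:
Placing characters:
  'e' => row 0
  'j' => row 1
  'k' => row 0
  'd' => row 1
  'o' => row 0
  'b' => row 1
  'j' => row 0
  'e' => row 1
Rows:
  Row 0: "ekoj"
  Row 1: "jdbe"
First row length: 4

4


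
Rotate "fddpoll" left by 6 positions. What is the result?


Input: "fddpoll", rotate left by 6
First 6 characters: "fddpol"
Remaining characters: "l"
Concatenate remaining + first: "l" + "fddpol" = "lfddpol"

lfddpol


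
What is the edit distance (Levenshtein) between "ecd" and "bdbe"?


Computing edit distance: "ecd" -> "bdbe"
DP table:
           b    d    b    e
      0    1    2    3    4
  e   1    1    2    3    3
  c   2    2    2    3    4
  d   3    3    2    3    4
Edit distance = dp[3][4] = 4

4


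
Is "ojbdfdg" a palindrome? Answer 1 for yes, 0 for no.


Input: ojbdfdg
Reversed: gdfdbjo
  Compare pos 0 ('o') with pos 6 ('g'): MISMATCH
  Compare pos 1 ('j') with pos 5 ('d'): MISMATCH
  Compare pos 2 ('b') with pos 4 ('f'): MISMATCH
Result: not a palindrome

0


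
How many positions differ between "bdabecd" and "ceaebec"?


Comparing "bdabecd" and "ceaebec" position by position:
  Position 0: 'b' vs 'c' => DIFFER
  Position 1: 'd' vs 'e' => DIFFER
  Position 2: 'a' vs 'a' => same
  Position 3: 'b' vs 'e' => DIFFER
  Position 4: 'e' vs 'b' => DIFFER
  Position 5: 'c' vs 'e' => DIFFER
  Position 6: 'd' vs 'c' => DIFFER
Positions that differ: 6

6


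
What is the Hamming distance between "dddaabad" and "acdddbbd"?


Comparing "dddaabad" and "acdddbbd" position by position:
  Position 0: 'd' vs 'a' => differ
  Position 1: 'd' vs 'c' => differ
  Position 2: 'd' vs 'd' => same
  Position 3: 'a' vs 'd' => differ
  Position 4: 'a' vs 'd' => differ
  Position 5: 'b' vs 'b' => same
  Position 6: 'a' vs 'b' => differ
  Position 7: 'd' vs 'd' => same
Total differences (Hamming distance): 5

5


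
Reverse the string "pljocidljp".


Input: pljocidljp
Reading characters right to left:
  Position 9: 'p'
  Position 8: 'j'
  Position 7: 'l'
  Position 6: 'd'
  Position 5: 'i'
  Position 4: 'c'
  Position 3: 'o'
  Position 2: 'j'
  Position 1: 'l'
  Position 0: 'p'
Reversed: pjldicojlp

pjldicojlp


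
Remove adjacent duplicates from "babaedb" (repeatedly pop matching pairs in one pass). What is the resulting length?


Input: babaedb
Stack-based adjacent duplicate removal:
  Read 'b': push. Stack: b
  Read 'a': push. Stack: ba
  Read 'b': push. Stack: bab
  Read 'a': push. Stack: baba
  Read 'e': push. Stack: babae
  Read 'd': push. Stack: babaed
  Read 'b': push. Stack: babaedb
Final stack: "babaedb" (length 7)

7


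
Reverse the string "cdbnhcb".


Input: cdbnhcb
Reading characters right to left:
  Position 6: 'b'
  Position 5: 'c'
  Position 4: 'h'
  Position 3: 'n'
  Position 2: 'b'
  Position 1: 'd'
  Position 0: 'c'
Reversed: bchnbdc

bchnbdc


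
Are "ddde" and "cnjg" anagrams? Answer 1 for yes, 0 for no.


Strings: "ddde", "cnjg"
Sorted first:  ddde
Sorted second: cgjn
Differ at position 0: 'd' vs 'c' => not anagrams

0


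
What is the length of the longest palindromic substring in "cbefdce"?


Input: "cbefdce"
Checking substrings for palindromes:
  No multi-char palindromic substrings found
Longest palindromic substring: "c" with length 1

1


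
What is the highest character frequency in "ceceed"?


Input: ceceed
Character counts:
  'c': 2
  'd': 1
  'e': 3
Maximum frequency: 3

3


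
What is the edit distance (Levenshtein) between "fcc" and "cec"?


Computing edit distance: "fcc" -> "cec"
DP table:
           c    e    c
      0    1    2    3
  f   1    1    2    3
  c   2    1    2    2
  c   3    2    2    2
Edit distance = dp[3][3] = 2

2


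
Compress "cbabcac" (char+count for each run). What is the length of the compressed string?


Input: cbabcac
Runs:
  'c' x 1 => "c1"
  'b' x 1 => "b1"
  'a' x 1 => "a1"
  'b' x 1 => "b1"
  'c' x 1 => "c1"
  'a' x 1 => "a1"
  'c' x 1 => "c1"
Compressed: "c1b1a1b1c1a1c1"
Compressed length: 14

14


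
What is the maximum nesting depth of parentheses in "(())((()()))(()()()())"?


Input: "(())((()()))(()()()())"
Tracking depth:
  Position 0 '(': depth becomes 1
  Position 1 '(': depth becomes 2
  Position 2 ')': depth becomes 1
  Position 3 ')': depth becomes 0
  Position 4 '(': depth becomes 1
  Position 5 '(': depth becomes 2
  Position 6 '(': depth becomes 3
  Position 7 ')': depth becomes 2
  Position 8 '(': depth becomes 3
  Position 9 ')': depth becomes 2
  Position 10 ')': depth becomes 1
  Position 11 ')': depth becomes 0
  Position 12 '(': depth becomes 1
  Position 13 '(': depth becomes 2
  Position 14 ')': depth becomes 1
  Position 15 '(': depth becomes 2
  Position 16 ')': depth becomes 1
  Position 17 '(': depth becomes 2
  Position 18 ')': depth becomes 1
  Position 19 '(': depth becomes 2
  Position 20 ')': depth becomes 1
  Position 21 ')': depth becomes 0
Maximum depth reached: 3

3


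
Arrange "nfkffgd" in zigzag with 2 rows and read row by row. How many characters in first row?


Zigzag "nfkffgd" into 2 rows:
Placing characters:
  'n' => row 0
  'f' => row 1
  'k' => row 0
  'f' => row 1
  'f' => row 0
  'g' => row 1
  'd' => row 0
Rows:
  Row 0: "nkfd"
  Row 1: "ffg"
First row length: 4

4


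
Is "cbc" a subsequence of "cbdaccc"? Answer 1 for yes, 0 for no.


Check if "cbc" is a subsequence of "cbdaccc"
Greedy scan:
  Position 0 ('c'): matches sub[0] = 'c'
  Position 1 ('b'): matches sub[1] = 'b'
  Position 2 ('d'): no match needed
  Position 3 ('a'): no match needed
  Position 4 ('c'): matches sub[2] = 'c'
  Position 5 ('c'): no match needed
  Position 6 ('c'): no match needed
All 3 characters matched => is a subsequence

1


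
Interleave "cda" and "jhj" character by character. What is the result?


Interleaving "cda" and "jhj":
  Position 0: 'c' from first, 'j' from second => "cj"
  Position 1: 'd' from first, 'h' from second => "dh"
  Position 2: 'a' from first, 'j' from second => "aj"
Result: cjdhaj

cjdhaj


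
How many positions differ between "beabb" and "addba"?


Comparing "beabb" and "addba" position by position:
  Position 0: 'b' vs 'a' => DIFFER
  Position 1: 'e' vs 'd' => DIFFER
  Position 2: 'a' vs 'd' => DIFFER
  Position 3: 'b' vs 'b' => same
  Position 4: 'b' vs 'a' => DIFFER
Positions that differ: 4

4


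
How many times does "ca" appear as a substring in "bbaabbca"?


Searching for "ca" in "bbaabbca"
Scanning each position:
  Position 0: "bb" => no
  Position 1: "ba" => no
  Position 2: "aa" => no
  Position 3: "ab" => no
  Position 4: "bb" => no
  Position 5: "bc" => no
  Position 6: "ca" => MATCH
Total occurrences: 1

1


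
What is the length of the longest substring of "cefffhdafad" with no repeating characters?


Input: "cefffhdafad"
Sliding window (track last position of each char):
  Position 0 ('c'): window [0,0] length 1 -- new best
  Position 1 ('e'): window [0,1] length 2 -- new best
  Position 2 ('f'): window [0,2] length 3 -- new best
  Position 3 ('f'): repeat (last at 2), move window start to 3
  Position 3 ('f'): window [3,3] length 1
  Position 4 ('f'): repeat (last at 3), move window start to 4
  Position 4 ('f'): window [4,4] length 1
  Position 5 ('h'): window [4,5] length 2
  Position 6 ('d'): window [4,6] length 3
  Position 7 ('a'): window [4,7] length 4 -- new best
  Position 8 ('f'): repeat (last at 4), move window start to 5
  Position 8 ('f'): window [5,8] length 4
  Position 9 ('a'): repeat (last at 7), move window start to 8
  Position 9 ('a'): window [8,9] length 2
  Position 10 ('d'): window [8,10] length 3
Longest substring with no repeats: "fhda" with length 4

4


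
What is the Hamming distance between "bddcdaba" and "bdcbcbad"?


Comparing "bddcdaba" and "bdcbcbad" position by position:
  Position 0: 'b' vs 'b' => same
  Position 1: 'd' vs 'd' => same
  Position 2: 'd' vs 'c' => differ
  Position 3: 'c' vs 'b' => differ
  Position 4: 'd' vs 'c' => differ
  Position 5: 'a' vs 'b' => differ
  Position 6: 'b' vs 'a' => differ
  Position 7: 'a' vs 'd' => differ
Total differences (Hamming distance): 6

6


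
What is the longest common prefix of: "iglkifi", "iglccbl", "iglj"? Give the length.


Words: iglkifi, iglccbl, iglj
  Position 0: all 'i' => match
  Position 1: all 'g' => match
  Position 2: all 'l' => match
  Position 3: ('k', 'c', 'j') => mismatch, stop
LCP = "igl" (length 3)

3


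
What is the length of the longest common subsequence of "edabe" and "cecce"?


LCS of "edabe" and "cecce"
DP table:
           c    e    c    c    e
      0    0    0    0    0    0
  e   0    0    1    1    1    1
  d   0    0    1    1    1    1
  a   0    0    1    1    1    1
  b   0    0    1    1    1    1
  e   0    0    1    1    1    2
LCS length = dp[5][5] = 2

2


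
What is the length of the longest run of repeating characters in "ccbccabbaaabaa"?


Input: "ccbccabbaaabaa"
Scanning for longest run:
  Position 1 ('c'): continues run of 'c', length=2
  Position 2 ('b'): new char, reset run to 1
  Position 3 ('c'): new char, reset run to 1
  Position 4 ('c'): continues run of 'c', length=2
  Position 5 ('a'): new char, reset run to 1
  Position 6 ('b'): new char, reset run to 1
  Position 7 ('b'): continues run of 'b', length=2
  Position 8 ('a'): new char, reset run to 1
  Position 9 ('a'): continues run of 'a', length=2
  Position 10 ('a'): continues run of 'a', length=3
  Position 11 ('b'): new char, reset run to 1
  Position 12 ('a'): new char, reset run to 1
  Position 13 ('a'): continues run of 'a', length=2
Longest run: 'a' with length 3

3


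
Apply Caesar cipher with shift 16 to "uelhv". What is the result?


Caesar cipher: shift "uelhv" by 16
  'u' (pos 20) + 16 = pos 10 = 'k'
  'e' (pos 4) + 16 = pos 20 = 'u'
  'l' (pos 11) + 16 = pos 1 = 'b'
  'h' (pos 7) + 16 = pos 23 = 'x'
  'v' (pos 21) + 16 = pos 11 = 'l'
Result: kubxl

kubxl


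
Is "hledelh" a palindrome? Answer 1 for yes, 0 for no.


Input: hledelh
Reversed: hledelh
  Compare pos 0 ('h') with pos 6 ('h'): match
  Compare pos 1 ('l') with pos 5 ('l'): match
  Compare pos 2 ('e') with pos 4 ('e'): match
Result: palindrome

1


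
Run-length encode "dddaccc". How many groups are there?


Input: dddaccc
Scanning for consecutive runs:
  Group 1: 'd' x 3 (positions 0-2)
  Group 2: 'a' x 1 (positions 3-3)
  Group 3: 'c' x 3 (positions 4-6)
Total groups: 3

3


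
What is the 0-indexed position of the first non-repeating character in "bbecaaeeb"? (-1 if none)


Input: bbecaaeeb
Character frequencies:
  'a': 2
  'b': 3
  'c': 1
  'e': 3
Scanning left to right for freq == 1:
  Position 0 ('b'): freq=3, skip
  Position 1 ('b'): freq=3, skip
  Position 2 ('e'): freq=3, skip
  Position 3 ('c'): unique! => answer = 3

3


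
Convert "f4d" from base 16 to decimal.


Input: "f4d" in base 16
Positional expansion:
  Digit 'f' (value 15) x 16^2 = 3840
  Digit '4' (value 4) x 16^1 = 64
  Digit 'd' (value 13) x 16^0 = 13
Sum = 3917

3917


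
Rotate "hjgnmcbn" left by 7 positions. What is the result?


Input: "hjgnmcbn", rotate left by 7
First 7 characters: "hjgnmcb"
Remaining characters: "n"
Concatenate remaining + first: "n" + "hjgnmcb" = "nhjgnmcb"

nhjgnmcb


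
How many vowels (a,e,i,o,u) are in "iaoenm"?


Input: iaoenm
Checking each character:
  'i' at position 0: vowel (running total: 1)
  'a' at position 1: vowel (running total: 2)
  'o' at position 2: vowel (running total: 3)
  'e' at position 3: vowel (running total: 4)
  'n' at position 4: consonant
  'm' at position 5: consonant
Total vowels: 4

4


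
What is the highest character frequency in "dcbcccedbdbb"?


Input: dcbcccedbdbb
Character counts:
  'b': 4
  'c': 4
  'd': 3
  'e': 1
Maximum frequency: 4

4


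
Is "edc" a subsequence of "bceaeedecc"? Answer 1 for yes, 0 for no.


Check if "edc" is a subsequence of "bceaeedecc"
Greedy scan:
  Position 0 ('b'): no match needed
  Position 1 ('c'): no match needed
  Position 2 ('e'): matches sub[0] = 'e'
  Position 3 ('a'): no match needed
  Position 4 ('e'): no match needed
  Position 5 ('e'): no match needed
  Position 6 ('d'): matches sub[1] = 'd'
  Position 7 ('e'): no match needed
  Position 8 ('c'): matches sub[2] = 'c'
  Position 9 ('c'): no match needed
All 3 characters matched => is a subsequence

1


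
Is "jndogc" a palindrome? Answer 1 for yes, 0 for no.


Input: jndogc
Reversed: cgodnj
  Compare pos 0 ('j') with pos 5 ('c'): MISMATCH
  Compare pos 1 ('n') with pos 4 ('g'): MISMATCH
  Compare pos 2 ('d') with pos 3 ('o'): MISMATCH
Result: not a palindrome

0


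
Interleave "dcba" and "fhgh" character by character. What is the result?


Interleaving "dcba" and "fhgh":
  Position 0: 'd' from first, 'f' from second => "df"
  Position 1: 'c' from first, 'h' from second => "ch"
  Position 2: 'b' from first, 'g' from second => "bg"
  Position 3: 'a' from first, 'h' from second => "ah"
Result: dfchbgah

dfchbgah


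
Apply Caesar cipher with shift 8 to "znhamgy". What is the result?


Caesar cipher: shift "znhamgy" by 8
  'z' (pos 25) + 8 = pos 7 = 'h'
  'n' (pos 13) + 8 = pos 21 = 'v'
  'h' (pos 7) + 8 = pos 15 = 'p'
  'a' (pos 0) + 8 = pos 8 = 'i'
  'm' (pos 12) + 8 = pos 20 = 'u'
  'g' (pos 6) + 8 = pos 14 = 'o'
  'y' (pos 24) + 8 = pos 6 = 'g'
Result: hvpiuog

hvpiuog


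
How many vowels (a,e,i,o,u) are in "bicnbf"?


Input: bicnbf
Checking each character:
  'b' at position 0: consonant
  'i' at position 1: vowel (running total: 1)
  'c' at position 2: consonant
  'n' at position 3: consonant
  'b' at position 4: consonant
  'f' at position 5: consonant
Total vowels: 1

1


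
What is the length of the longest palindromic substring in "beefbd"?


Input: "beefbd"
Checking substrings for palindromes:
  [1:3] "ee" (len 2) => palindrome
Longest palindromic substring: "ee" with length 2

2


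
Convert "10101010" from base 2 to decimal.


Input: "10101010" in base 2
Positional expansion:
  Digit '1' (value 1) x 2^7 = 128
  Digit '0' (value 0) x 2^6 = 0
  Digit '1' (value 1) x 2^5 = 32
  Digit '0' (value 0) x 2^4 = 0
  Digit '1' (value 1) x 2^3 = 8
  Digit '0' (value 0) x 2^2 = 0
  Digit '1' (value 1) x 2^1 = 2
  Digit '0' (value 0) x 2^0 = 0
Sum = 170

170


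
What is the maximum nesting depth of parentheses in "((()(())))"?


Input: "((()(())))"
Tracking depth:
  Position 0 '(': depth becomes 1
  Position 1 '(': depth becomes 2
  Position 2 '(': depth becomes 3
  Position 3 ')': depth becomes 2
  Position 4 '(': depth becomes 3
  Position 5 '(': depth becomes 4
  Position 6 ')': depth becomes 3
  Position 7 ')': depth becomes 2
  Position 8 ')': depth becomes 1
  Position 9 ')': depth becomes 0
Maximum depth reached: 4

4


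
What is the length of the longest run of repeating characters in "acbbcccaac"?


Input: "acbbcccaac"
Scanning for longest run:
  Position 1 ('c'): new char, reset run to 1
  Position 2 ('b'): new char, reset run to 1
  Position 3 ('b'): continues run of 'b', length=2
  Position 4 ('c'): new char, reset run to 1
  Position 5 ('c'): continues run of 'c', length=2
  Position 6 ('c'): continues run of 'c', length=3
  Position 7 ('a'): new char, reset run to 1
  Position 8 ('a'): continues run of 'a', length=2
  Position 9 ('c'): new char, reset run to 1
Longest run: 'c' with length 3

3


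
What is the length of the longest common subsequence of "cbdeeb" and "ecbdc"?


LCS of "cbdeeb" and "ecbdc"
DP table:
           e    c    b    d    c
      0    0    0    0    0    0
  c   0    0    1    1    1    1
  b   0    0    1    2    2    2
  d   0    0    1    2    3    3
  e   0    1    1    2    3    3
  e   0    1    1    2    3    3
  b   0    1    1    2    3    3
LCS length = dp[6][5] = 3

3


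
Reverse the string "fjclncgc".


Input: fjclncgc
Reading characters right to left:
  Position 7: 'c'
  Position 6: 'g'
  Position 5: 'c'
  Position 4: 'n'
  Position 3: 'l'
  Position 2: 'c'
  Position 1: 'j'
  Position 0: 'f'
Reversed: cgcnlcjf

cgcnlcjf


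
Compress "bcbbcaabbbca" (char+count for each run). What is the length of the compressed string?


Input: bcbbcaabbbca
Runs:
  'b' x 1 => "b1"
  'c' x 1 => "c1"
  'b' x 2 => "b2"
  'c' x 1 => "c1"
  'a' x 2 => "a2"
  'b' x 3 => "b3"
  'c' x 1 => "c1"
  'a' x 1 => "a1"
Compressed: "b1c1b2c1a2b3c1a1"
Compressed length: 16

16
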